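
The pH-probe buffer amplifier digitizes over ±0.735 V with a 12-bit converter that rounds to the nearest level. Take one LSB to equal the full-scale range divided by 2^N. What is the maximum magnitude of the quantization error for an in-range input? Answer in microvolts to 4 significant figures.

179.4 µV

Span: 0.735 V − (-0.735 V) = 1.47 V.
Step size = 1.47/4096 V = 358.887 µV.
Worst-case error for round-to-nearest is half an LSB: 179.4 µV.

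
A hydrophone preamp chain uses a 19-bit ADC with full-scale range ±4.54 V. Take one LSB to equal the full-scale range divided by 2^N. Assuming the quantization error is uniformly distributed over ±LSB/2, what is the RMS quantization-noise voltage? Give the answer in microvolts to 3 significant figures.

5.00 µV

Span: 4.54 V − (-4.54 V) = 9.08 V.
One LSB is 9.08 V / 524288 = 17.319 µV.
For a uniform distribution on [−LSB/2, +LSB/2], V_rms = LSB/√12 = 17.319 µV/3.4641 = 5.00 µV.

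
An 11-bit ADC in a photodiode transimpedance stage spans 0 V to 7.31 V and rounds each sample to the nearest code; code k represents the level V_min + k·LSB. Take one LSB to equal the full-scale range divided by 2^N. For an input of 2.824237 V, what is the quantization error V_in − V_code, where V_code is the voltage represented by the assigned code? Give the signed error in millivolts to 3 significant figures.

+0.892 mV

Range is 7.31 V. LSB = 7.31 V / 2^11 ≈ 3.569 mV.
Position in LSBs: (2.824237 − (0)) × 2048/7.31 = 791.2500; rounding gives k = 791.
V_code = 0 + (791/2048) × 7.31 = 2.823344727 V.
Error = V_in − V_code = 2.824237 − (2.823344727) = +0.892 mV.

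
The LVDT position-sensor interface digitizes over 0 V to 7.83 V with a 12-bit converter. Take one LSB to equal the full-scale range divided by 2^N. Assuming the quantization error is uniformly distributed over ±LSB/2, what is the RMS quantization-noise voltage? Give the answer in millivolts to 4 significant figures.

Span = 7.83 V.
LSB = 7.83 V ÷ 2^12 = 7.83/4096 V = 1.91162 mV.
For a uniform distribution on [−LSB/2, +LSB/2], V_rms = LSB/√12 = 1.91162 mV/3.4641 = 0.5518 mV.

0.5518 mV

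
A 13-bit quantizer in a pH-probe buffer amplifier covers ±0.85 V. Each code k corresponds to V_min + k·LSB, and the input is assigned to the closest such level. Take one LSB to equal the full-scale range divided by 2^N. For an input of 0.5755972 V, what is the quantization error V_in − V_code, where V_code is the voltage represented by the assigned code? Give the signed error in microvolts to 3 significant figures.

Full-scale range = 0.85 V − (-0.85 V) = 1.7 V. LSB = 1.7 V / 2^13 ≈ 207.5 µV.
Position in LSBs: (0.5755972 − (-0.85)) × 8192/1.7 = 6869.7013; rounding gives k = 6870.
V_code = V_min + k × range/2^13 = -0.85 + 6870 × 1.7/8192 = 0.5756591797 V.
V_in − V_code = 0.5755972 − (0.5756591797) = −62.0 µV.

−62.0 µV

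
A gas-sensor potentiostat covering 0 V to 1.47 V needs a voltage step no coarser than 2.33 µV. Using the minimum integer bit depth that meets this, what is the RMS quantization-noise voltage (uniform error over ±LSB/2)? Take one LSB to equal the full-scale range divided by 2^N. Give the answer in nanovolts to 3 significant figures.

405 nV

Span = 1.47 V.
Required number of levels: 1.47/2.33 µV = 630900; smallest N with 2^N ≥ that is 20.
One LSB is 1.47 V / 1048576 = 1.4019 µV.
V_rms = LSB/√12 = 405 nV.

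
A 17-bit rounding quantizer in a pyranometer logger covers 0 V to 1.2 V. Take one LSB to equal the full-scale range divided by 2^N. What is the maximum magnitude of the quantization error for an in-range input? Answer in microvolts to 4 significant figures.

4.578 µV

Span = 1.2 V.
LSB = 1.2 V / 2^17 = 9.15527 µV.
|e|_max = LSB/2 = 4.578 µV.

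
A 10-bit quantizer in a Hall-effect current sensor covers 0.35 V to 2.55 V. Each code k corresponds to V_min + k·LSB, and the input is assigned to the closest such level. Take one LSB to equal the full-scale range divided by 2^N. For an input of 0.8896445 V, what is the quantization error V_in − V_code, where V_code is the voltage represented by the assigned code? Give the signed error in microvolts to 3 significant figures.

+387 µV

Range = 2.55 − (0.35) = 2.2 V. LSB = 2.2 V / 2^10 ≈ 2.148 mV.
(0.8896445 − (0.35)) / LSB = 0.5396445 × 1024/2.2 = 251.1800. Nearest integer: k = 251.
Reconstructed level: 0.35 + 251 × 2.2/1024 V = 0.8892578125 V.
e = 0.8896445 − (0.8892578125) = +387 µV.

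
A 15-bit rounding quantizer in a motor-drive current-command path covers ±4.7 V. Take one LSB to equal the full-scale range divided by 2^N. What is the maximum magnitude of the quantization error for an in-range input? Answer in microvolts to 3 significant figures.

143 µV

Span: 4.7 V − (-4.7 V) = 9.4 V.
LSB = 9.4 V / 2^15 = 286.87 µV.
|e|_max = LSB/2 = 143 µV.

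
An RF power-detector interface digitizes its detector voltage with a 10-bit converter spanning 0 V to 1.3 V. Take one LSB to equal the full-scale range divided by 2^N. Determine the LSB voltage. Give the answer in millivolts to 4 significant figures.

1.270 mV

V_FS = 1.3 V.
Number of codes = 2^10 = 1024.
One LSB is 1.3 V / 1024 = 1.270 mV.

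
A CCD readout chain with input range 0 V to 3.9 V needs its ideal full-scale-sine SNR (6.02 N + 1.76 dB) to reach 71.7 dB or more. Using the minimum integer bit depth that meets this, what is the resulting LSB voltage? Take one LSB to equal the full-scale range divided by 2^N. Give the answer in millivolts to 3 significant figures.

V_FS = 3.9 V.
Solving 6.02 N ≥ 71.7 − 1.76: N ≥ 11.618. Round up → N = 12.
LSB = 3.9 V / 2^12 = 0.952 mV.

0.952 mV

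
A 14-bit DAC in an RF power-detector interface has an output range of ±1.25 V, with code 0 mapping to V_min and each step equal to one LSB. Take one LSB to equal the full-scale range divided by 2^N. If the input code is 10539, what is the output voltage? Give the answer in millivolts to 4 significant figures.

Range = 1.25 − (-1.25) = 2.5 V. LSB = 2.5 V / 2^14.
V_out = V_min + code × LSB = -1.25 V + 10539 × 2.5 V / 16384
      = -1.25 + 1.60812 = 0.358124 V.

358.1 mV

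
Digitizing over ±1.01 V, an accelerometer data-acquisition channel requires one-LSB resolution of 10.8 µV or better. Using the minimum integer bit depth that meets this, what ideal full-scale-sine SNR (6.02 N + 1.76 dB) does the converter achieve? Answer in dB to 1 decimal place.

Full-scale range = 1.01 V − (-1.01 V) = 2.02 V.
Required number of levels: 2.02/10.8 µV = 187040; smallest N with 2^N ≥ that is 18.
Ideal SNR at N = 18: 6.02·18 + 1.76 = 110.1 dB.

110.1 dB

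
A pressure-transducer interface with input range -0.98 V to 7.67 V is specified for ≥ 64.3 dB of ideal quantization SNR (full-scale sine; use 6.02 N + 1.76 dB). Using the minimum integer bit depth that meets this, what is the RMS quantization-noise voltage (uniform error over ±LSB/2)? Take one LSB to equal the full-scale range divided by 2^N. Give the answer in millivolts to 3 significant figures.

Range = 7.67 − (-0.98) = 8.65 V.
N ≥ (64.3 − 1.76)/6.02 = 10.389 → N_min = 11.
LSB = 8.65 V ÷ 2^11 = 8.65/2048 V = 4.2236 mV.
σ_q = LSB/√12 = 4.2236 mV/3.4641 = 1.22 mV.

1.22 mV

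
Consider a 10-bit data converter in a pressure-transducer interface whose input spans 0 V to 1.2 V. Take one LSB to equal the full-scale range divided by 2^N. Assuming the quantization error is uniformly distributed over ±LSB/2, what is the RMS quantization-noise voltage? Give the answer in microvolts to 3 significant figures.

Range is 1.2 V.
LSB = 1.2 V / 2^10 = 1.1719 mV.
σ_q = LSB/√12 = 1.1719 mV/3.4641 = 338 µV.

338 µV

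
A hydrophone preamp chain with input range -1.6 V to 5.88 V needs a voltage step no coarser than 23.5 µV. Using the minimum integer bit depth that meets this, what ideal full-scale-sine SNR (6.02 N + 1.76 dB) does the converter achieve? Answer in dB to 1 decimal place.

116.1 dB

The full-scale span is 5.88 − (-1.6) = 7.48 V.
Required number of levels: 7.48/23.5 µV = 318300; smallest N with 2^N ≥ that is 19.
Ideal SNR at N = 19: 6.02·19 + 1.76 = 116.1 dB.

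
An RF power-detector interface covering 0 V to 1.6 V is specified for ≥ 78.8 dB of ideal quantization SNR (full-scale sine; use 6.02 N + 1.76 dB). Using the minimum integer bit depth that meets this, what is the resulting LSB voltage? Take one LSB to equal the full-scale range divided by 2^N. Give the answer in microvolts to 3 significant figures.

195 µV

V_FS = 1.6 V.
N ≥ (78.8 − 1.76)/6.02 = 12.797 → N_min = 13.
One LSB is 1.6 V / 8192 = 195 µV.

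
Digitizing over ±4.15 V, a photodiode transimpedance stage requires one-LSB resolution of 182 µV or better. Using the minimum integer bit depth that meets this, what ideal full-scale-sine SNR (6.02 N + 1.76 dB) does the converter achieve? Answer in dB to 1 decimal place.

98.1 dB

Range = 4.15 − (-4.15) = 8.3 V.
Need 2^N ≥ 8.3 V / 182 µV = 45600 → N_min = 16.
Ideal SNR at N = 16: 6.02·16 + 1.76 = 98.1 dB.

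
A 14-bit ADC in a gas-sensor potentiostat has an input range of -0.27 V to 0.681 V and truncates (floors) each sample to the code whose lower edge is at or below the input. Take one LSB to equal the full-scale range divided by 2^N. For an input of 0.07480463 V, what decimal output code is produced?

Span: 0.681 V − (-0.27 V) = 0.951 V. LSB = 0.951 V / 2^14 ≈ 58.04 µV.
code = ⌊(V_in − V_min)/LSB⌋ = ⌊(V_in − V_min) × 2^14 / range⌋
     = ⌊(0.07480463 − (-0.27)) × 16384 / 0.951⌋ = ⌊0.34480463 × 16384/0.951⌋
     = ⌊5940.357⌋ = 5940.

5940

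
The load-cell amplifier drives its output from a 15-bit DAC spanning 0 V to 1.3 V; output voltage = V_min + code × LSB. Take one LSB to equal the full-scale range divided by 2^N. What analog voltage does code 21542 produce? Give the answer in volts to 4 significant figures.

0.8546 V

Full-scale range = 1.3 V. LSB = 1.3 V / 2^15.
V_out = 0 + 21542 × (1.3/32768) V
      = 0 + 0.854633 = 0.854633 V.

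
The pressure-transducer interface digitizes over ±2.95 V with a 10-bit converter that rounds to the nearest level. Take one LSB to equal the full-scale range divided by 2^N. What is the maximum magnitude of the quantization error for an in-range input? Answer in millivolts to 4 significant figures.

2.881 mV

Range = 2.95 − (-2.95) = 5.9 V.
LSB = 5.9 V ÷ 2^10 = 5.9/1024 V = 5.76172 mV.
Worst-case error for round-to-nearest is half an LSB: 2.881 mV.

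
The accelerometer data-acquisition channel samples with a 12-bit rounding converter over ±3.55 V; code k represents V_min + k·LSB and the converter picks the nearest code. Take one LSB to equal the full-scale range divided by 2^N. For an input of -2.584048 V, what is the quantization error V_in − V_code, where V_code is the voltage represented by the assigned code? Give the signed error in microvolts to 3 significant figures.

Span: 3.55 V − (-3.55 V) = 7.1 V. LSB = 7.1 V / 2^12 ≈ 1.733 mV.
(V_in − V_min)/LSB = (-2.584048 − (-3.55)) × 4096/7.1 = 557.2591 → nearest code k = 557.
V_code = V_min + k × range/2^12 = -3.55 + 557 × 7.1/4096 = -2.584497070 V.
V_in − V_code = -2.584048 − (-2.584497070) = +449 µV.

+449 µV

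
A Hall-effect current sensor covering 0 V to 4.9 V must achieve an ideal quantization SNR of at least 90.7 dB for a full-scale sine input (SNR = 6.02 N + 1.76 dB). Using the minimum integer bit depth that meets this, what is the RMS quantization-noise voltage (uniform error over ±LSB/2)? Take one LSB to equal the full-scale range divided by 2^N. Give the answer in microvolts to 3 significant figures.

43.2 µV

Full-scale range = 4.9 V.
N ≥ (90.7 − 1.76)/6.02 = 14.774 → N_min = 15.
One LSB is 4.9 V / 32768 = 149.54 µV.
V_rms = LSB/√12 = 43.2 µV.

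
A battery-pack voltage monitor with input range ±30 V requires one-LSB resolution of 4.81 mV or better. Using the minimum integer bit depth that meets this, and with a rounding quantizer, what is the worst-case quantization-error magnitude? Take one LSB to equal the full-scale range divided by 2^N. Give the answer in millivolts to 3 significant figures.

1.83 mV

Full-scale range = 30 V − (-30 V) = 60 V.
60 V / 4.81 mV = 12470. Since 2^13 = 8192 and 2^14 = 16384, N = 14.
LSB = 60 V ÷ 2^14 = 60/16384 V = 3.6621 mV.
Half an LSB is 1.83 mV.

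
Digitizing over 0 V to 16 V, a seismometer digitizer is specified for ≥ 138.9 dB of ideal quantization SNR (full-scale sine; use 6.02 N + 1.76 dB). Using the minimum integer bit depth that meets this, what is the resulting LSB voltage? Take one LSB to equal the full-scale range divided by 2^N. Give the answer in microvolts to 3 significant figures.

V_FS = 16 V.
6.02 N + 1.76 ≥ 138.9 gives N ≥ 22.781, so the minimum integer is 23.
LSB = 16 V ÷ 2^23 = 16/8388608 V = 1.91 µV.

1.91 µV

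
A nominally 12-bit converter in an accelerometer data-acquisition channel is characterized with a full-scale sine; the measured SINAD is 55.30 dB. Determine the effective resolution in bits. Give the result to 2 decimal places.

8.89 bits

ENOB = (SINAD − 1.76) / 6.02 = (55.30 − 1.76) / 6.02 = 53.54 / 6.02 = 8.8937.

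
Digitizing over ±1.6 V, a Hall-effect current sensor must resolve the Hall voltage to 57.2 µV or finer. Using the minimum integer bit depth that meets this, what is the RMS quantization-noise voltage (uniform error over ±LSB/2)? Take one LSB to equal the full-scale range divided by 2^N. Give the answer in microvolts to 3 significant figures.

Span: 1.6 V − (-1.6 V) = 3.2 V.
Required number of levels: 3.2/57.2 µV = 55944; smallest N with 2^N ≥ that is 16.
LSB = 3.2 V ÷ 2^16 = 3.2/65536 V = 48.828 µV.
V_rms = LSB/√12 = 14.1 µV.

14.1 µV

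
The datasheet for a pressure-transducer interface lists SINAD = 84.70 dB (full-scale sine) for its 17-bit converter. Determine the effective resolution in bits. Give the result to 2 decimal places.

13.78 bits

ENOB = (SINAD − 1.76) / 6.02 = (84.70 − 1.76) / 6.02 = 82.94 / 6.02 = 13.7774.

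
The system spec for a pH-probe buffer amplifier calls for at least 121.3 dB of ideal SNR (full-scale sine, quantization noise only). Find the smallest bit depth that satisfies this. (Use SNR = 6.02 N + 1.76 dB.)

Solving 6.02 N ≥ 121.3 − 1.76: N ≥ 19.857. Round up → N = 20.

20 bits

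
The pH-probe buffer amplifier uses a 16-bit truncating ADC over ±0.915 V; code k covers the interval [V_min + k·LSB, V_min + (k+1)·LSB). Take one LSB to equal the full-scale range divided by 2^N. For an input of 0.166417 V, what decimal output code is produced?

Range = 0.915 − (-0.915) = 1.83 V. LSB = 1.83 V / 2^16 ≈ 27.92 µV.
(V_in − V_min) × 2^16/range = (0.166417 − (-0.915)) × 65536/1.83 = 38727.729.
Floor → code = 38727.

38727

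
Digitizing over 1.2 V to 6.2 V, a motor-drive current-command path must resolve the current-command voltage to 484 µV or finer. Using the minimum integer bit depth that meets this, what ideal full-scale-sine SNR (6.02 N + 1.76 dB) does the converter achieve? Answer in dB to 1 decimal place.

The full-scale span is 6.2 − (1.2) = 5 V.
Required number of levels: 5/484 µV = 10331; smallest N with 2^N ≥ that is 14.
SNR = 6.02 × 14 + 1.76 = 86.04 dB.

86.0 dB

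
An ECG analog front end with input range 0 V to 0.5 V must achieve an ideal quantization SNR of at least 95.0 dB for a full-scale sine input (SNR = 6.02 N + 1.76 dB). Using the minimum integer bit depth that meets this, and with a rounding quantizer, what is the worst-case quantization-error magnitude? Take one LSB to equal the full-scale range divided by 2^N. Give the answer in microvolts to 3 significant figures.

V_FS = 0.5 V.
Solving 6.02 N ≥ 95.0 − 1.76: N ≥ 15.488. Round up → N = 16.
LSB = 0.5 V / 2^16 = 7.6294 µV.
Max error for round-to-nearest is LSB/2 = 3.81 µV.

3.81 µV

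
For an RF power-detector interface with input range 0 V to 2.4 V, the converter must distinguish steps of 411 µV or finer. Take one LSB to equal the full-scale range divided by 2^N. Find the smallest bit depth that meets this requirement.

V_FS = 2.4 V.
Need 2^N ≥ 2.4 V / 411 µV = 5839 → N_min = 13.

13 bits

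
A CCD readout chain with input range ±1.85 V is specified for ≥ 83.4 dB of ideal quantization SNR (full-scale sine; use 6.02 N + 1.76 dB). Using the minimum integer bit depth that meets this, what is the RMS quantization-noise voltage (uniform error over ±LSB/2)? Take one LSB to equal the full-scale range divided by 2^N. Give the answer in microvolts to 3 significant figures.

65.2 µV

The full-scale span is 1.85 − (-1.85) = 3.7 V.
6.02 N + 1.76 ≥ 83.4 gives N ≥ 13.561, so the minimum integer is 14.
LSB = 3.7 V / 2^14 = 225.83 µV.
σ_q = LSB/√12 = 225.83 µV/3.4641 = 65.2 µV.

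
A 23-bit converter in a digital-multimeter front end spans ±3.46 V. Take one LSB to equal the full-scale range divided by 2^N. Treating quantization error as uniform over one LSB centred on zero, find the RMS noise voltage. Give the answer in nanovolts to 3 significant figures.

Range = 3.46 − (-3.46) = 6.92 V.
Step size = 6.92/8388608 V = 0.82493 µV.
For a uniform distribution on [−LSB/2, +LSB/2], V_rms = LSB/√12 = 0.82493 µV/3.4641 = 238 nV.

238 nV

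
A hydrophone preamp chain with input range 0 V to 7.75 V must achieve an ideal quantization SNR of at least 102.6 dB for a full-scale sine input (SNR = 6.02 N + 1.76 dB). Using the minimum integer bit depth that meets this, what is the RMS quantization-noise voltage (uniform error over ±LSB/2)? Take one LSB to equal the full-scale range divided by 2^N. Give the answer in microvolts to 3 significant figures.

17.1 µV

V_FS = 7.75 V.
N ≥ (102.6 − 1.76)/6.02 = 16.751 → N_min = 17.
LSB = 7.75 V ÷ 2^17 = 7.75/131072 V = 59.128 µV.
σ_q = LSB/√12 = 59.128 µV/3.4641 = 17.1 µV.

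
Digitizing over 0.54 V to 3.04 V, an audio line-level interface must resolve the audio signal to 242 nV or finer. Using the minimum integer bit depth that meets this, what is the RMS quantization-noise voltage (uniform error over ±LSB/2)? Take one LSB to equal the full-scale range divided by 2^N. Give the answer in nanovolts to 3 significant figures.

Range = 3.04 − (0.54) = 2.5 V.
Need 2^N ≥ 2.5 V / 242 nV = 1.033e7 → N_min = 24.
LSB = 2.5 V ÷ 2^24 = 2.5/16777216 V = 149.01 nV.
RMS noise = LSB/√12 = 43.0 nV.

43.0 nV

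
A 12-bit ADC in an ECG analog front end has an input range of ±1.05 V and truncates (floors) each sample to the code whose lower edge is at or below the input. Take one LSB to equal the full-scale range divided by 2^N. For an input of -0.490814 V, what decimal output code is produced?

1090

The full-scale span is 1.05 − (-1.05) = 2.1 V. LSB = 2.1 V / 2^12 ≈ 0.5127 mV.
(V_in − V_min) × 2^12/range = (-0.490814 − (-1.05)) × 4096/2.1 = 1090.679.
Floor → code = 1090.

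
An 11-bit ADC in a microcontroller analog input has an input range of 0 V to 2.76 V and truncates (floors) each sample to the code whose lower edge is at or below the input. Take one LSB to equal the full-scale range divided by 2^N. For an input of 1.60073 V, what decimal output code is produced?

1187

Full-scale range = 2.76 V. LSB = 2.76 V / 2^11 ≈ 1.348 mV.
code = ⌊(V_in − V_min)/LSB⌋ = ⌊(V_in − V_min) × 2^11 / range⌋
     = ⌊(1.60073 − (0)) × 2048 / 2.76⌋ = ⌊1.60073 × 2048/2.76⌋
     = ⌊1187.788⌋ = 1187.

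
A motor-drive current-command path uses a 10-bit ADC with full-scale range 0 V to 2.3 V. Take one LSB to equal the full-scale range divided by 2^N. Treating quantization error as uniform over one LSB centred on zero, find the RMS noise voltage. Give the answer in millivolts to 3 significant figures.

0.648 mV

Range is 2.3 V.
LSB = 2.3 V ÷ 2^10 = 2.3/1024 V = 2.2461 mV.
For a uniform distribution on [−LSB/2, +LSB/2], V_rms = LSB/√12 = 2.2461 mV/3.4641 = 0.648 mV.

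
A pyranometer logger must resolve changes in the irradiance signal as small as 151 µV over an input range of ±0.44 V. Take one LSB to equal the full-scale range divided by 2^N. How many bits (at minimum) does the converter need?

13 bits

Range = 0.44 − (-0.44) = 0.88 V.
Need 2^N ≥ 0.88 V / 151 µV = 5828 → N_min = 13.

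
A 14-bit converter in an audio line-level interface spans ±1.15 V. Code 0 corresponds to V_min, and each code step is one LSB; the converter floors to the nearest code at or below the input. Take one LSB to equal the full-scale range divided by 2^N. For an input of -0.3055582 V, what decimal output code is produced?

The full-scale span is 1.15 − (-1.15) = 2.3 V. LSB = 2.3 V / 2^14 ≈ 140.4 µV.
code = ⌊(V_in − V_min)/LSB⌋ = ⌊(V_in − V_min) × 2^14 / range⌋
     = ⌊(-0.3055582 − (-1.15)) × 16384 / 2.3⌋ = ⌊0.8444418 × 16384/2.3⌋
     = ⌊6015.363⌋ = 6015.

6015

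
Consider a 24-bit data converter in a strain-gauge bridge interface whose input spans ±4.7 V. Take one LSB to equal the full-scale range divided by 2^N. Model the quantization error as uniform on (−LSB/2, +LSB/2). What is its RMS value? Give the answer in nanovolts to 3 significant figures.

162 nV

Range = 4.7 − (-4.7) = 9.4 V.
LSB = 9.4 V ÷ 2^24 = 9.4/16777216 V = 0.56028 µV.
σ_q = LSB/√12 = 0.56028 µV/3.4641 = 162 nV.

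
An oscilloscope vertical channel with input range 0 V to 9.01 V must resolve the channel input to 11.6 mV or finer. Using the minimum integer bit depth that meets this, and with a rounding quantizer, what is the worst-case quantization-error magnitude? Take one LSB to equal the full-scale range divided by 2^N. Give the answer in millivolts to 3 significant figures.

4.40 mV

Span = 9.01 V.
Required number of levels: 9.01/11.6 mV = 776.72; smallest N with 2^N ≥ that is 10.
One LSB is 9.01 V / 1024 = 8.7988 mV.
|e|_max = LSB/2 = 4.40 mV.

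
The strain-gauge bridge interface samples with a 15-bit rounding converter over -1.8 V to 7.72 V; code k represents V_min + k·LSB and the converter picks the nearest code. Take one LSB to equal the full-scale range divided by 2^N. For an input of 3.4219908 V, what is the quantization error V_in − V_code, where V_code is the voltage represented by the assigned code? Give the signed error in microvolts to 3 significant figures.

Range = 7.72 − (-1.8) = 9.52 V. LSB = 9.52 V / 2^15 ≈ 290.5 µV.
(3.4219908 − (-1.8)) / LSB = 5.2219908 × 32768/9.52 = 17974.1801. Nearest integer: k = 17974.
Reconstructed level: -1.8 + 17974 × 9.52/32768 V = 3.4219384766 V.
V_in − V_code = 3.4219908 − (3.4219384766) = +52.3 µV.

+52.3 µV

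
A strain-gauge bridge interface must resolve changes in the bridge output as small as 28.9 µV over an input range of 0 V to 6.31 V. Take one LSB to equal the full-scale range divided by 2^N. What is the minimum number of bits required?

V_FS = 6.31 V.
Levels needed ≥ 6.31/28.9 µV = 218300. 2^18 = 262144 suffices, so N_min = 18.

18 bits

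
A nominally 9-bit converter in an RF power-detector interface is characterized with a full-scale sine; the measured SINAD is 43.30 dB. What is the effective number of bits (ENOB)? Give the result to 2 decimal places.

6.90 bits

Inverting SNR = 6.02 N + 1.76: N_eff = (43.30 − 1.76)/6.02 = 6.9003.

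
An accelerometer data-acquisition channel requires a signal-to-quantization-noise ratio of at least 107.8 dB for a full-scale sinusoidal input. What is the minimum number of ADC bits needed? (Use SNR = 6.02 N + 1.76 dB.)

18 bits

Required N = ⌈(107.8 − 1.76)/6.02⌉ = ⌈17.615⌉ = 18.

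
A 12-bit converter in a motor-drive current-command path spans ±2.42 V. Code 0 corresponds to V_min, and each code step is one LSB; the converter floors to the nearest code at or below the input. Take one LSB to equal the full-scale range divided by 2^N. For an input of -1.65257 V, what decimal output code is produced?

649

Span: 2.42 V − (-2.42 V) = 4.84 V. LSB = 4.84 V / 2^12 ≈ 1.182 mV.
V_in − V_min = -1.65257 − (-2.42) = 0.76743 V.
Divide by LSB: 0.76743 × 4096/4.84 = 649.4614.
Truncating gives code 649.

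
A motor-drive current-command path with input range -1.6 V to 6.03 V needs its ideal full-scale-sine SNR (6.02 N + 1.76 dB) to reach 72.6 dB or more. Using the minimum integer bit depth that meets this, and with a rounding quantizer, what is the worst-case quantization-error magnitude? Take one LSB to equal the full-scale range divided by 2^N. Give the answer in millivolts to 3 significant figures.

Span: 6.03 V − (-1.6 V) = 7.63 V.
Solving 6.02 N ≥ 72.6 − 1.76: N ≥ 11.767. Round up → N = 12.
One LSB is 7.63 V / 4096 = 1.8628 mV.
Half an LSB is 0.931 mV.

0.931 mV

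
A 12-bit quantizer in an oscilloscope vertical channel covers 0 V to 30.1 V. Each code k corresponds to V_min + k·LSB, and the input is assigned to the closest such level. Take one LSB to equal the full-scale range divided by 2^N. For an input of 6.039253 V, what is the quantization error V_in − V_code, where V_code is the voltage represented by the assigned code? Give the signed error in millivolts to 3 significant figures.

−1.32 mV

Range is 30.1 V. LSB = 30.1 V / 2^12 ≈ 7.349 mV.
(V_in − V_min)/LSB = (6.039253 − (0)) × 4096/30.1 = 821.8199 → nearest code k = 822.
Reconstructed level: 0 + 822 × 30.1/4096 V = 6.040576172 V.
Error = V_in − V_code = 6.039253 − (6.040576172) = −1.32 mV.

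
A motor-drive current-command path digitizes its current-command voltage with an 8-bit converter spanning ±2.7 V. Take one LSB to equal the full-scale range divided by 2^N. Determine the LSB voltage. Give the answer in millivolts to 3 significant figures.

Span: 2.7 V − (-2.7 V) = 5.4 V.
Number of codes = 2^8 = 256.
LSB = 5.4 V ÷ 2^8 = 5.4/256 V = 21.1 mV.

21.1 mV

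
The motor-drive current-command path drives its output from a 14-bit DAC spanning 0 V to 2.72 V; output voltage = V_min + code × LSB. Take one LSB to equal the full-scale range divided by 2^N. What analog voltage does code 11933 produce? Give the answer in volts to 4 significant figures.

1.981 V

Full-scale range = 2.72 V. LSB = 2.72 V / 2^14.
V_out = V_min + code × LSB = 0 V + 11933 × 2.72 V / 16384
      = 0 V + 1.98106 V = 1.98106 V.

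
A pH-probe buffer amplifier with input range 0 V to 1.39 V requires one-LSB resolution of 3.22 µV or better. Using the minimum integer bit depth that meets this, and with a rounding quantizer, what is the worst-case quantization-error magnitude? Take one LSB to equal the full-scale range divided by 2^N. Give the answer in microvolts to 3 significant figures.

Range is 1.39 V.
1.39 V / 3.22 µV = 431700. Since 2^18 = 262144 and 2^19 = 524288, N = 19.
Step size = 1.39/524288 V = 2.6512 µV.
Max error for round-to-nearest is LSB/2 = 1.33 µV.

1.33 µV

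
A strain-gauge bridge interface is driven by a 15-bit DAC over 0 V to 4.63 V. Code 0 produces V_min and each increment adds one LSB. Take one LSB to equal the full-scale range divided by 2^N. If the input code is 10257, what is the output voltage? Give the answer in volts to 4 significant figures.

1.449 V

Full-scale range = 4.63 V. LSB = 4.63 V / 2^15.
V_out = 0 + 10257 × (4.63/32768) V
      = 0 V + 1.44928 V = 1.44928 V.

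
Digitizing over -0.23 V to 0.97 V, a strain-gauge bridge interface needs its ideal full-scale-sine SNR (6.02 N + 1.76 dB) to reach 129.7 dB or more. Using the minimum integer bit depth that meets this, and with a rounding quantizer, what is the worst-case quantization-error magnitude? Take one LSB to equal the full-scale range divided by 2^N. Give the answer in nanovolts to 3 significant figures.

Span: 0.97 V − (-0.23 V) = 1.2 V.
Required N = ⌈(129.7 − 1.76)/6.02⌉ = ⌈21.252⌉ = 22.
LSB = 1.2 V ÷ 2^22 = 1.2/4194304 V = 286.10 nV.
|e|_max = LSB/2 = 143 nV.

143 nV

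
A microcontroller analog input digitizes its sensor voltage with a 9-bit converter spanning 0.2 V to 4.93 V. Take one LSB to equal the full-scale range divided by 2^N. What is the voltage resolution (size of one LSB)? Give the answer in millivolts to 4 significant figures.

9.238 mV

The full-scale span is 4.93 − (0.2) = 4.73 V.
There are 2^9 = 512 steps.
One LSB is 4.73 V / 512 = 9.238 mV.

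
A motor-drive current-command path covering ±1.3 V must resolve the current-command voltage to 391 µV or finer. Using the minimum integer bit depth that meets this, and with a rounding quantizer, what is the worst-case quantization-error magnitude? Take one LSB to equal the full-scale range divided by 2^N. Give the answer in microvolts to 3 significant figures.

Full-scale range = 1.3 V − (-1.3 V) = 2.6 V.
Need 2^N ≥ 2.6 V / 391 µV = 6650 → N_min = 13.
LSB = 2.6 V / 2^13 = 317.38 µV.
Max error for round-to-nearest is LSB/2 = 159 µV.

159 µV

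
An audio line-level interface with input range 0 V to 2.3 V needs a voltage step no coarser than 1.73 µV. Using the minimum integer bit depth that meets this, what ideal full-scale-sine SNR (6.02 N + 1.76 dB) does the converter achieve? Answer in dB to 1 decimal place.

Full-scale range = 2.3 V.
Need 2^N ≥ 2.3 V / 1.73 µV = 1.329e6 → N_min = 21.
Ideal SNR at N = 21: 6.02·21 + 1.76 = 128.2 dB.

128.2 dB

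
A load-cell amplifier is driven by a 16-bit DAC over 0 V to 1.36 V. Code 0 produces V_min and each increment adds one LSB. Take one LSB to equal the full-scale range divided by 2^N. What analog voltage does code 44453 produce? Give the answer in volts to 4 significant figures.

Span = 1.36 V. LSB = 1.36 V / 2^16.
V_out = V_min + code × LSB = 0 V + 44453 × 1.36 V / 65536
      = 0 + 0.922487 = 0.922487 V.

0.9225 V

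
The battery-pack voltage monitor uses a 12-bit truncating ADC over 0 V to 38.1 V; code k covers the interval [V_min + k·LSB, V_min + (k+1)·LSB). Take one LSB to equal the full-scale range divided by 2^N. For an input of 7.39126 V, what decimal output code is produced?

794

Full-scale range = 38.1 V. LSB = 38.1 V / 2^12 ≈ 9.302 mV.
code = ⌊(V_in − V_min)/LSB⌋ = ⌊(V_in − V_min) × 2^12 / range⌋
     = ⌊(7.39126 − (0)) × 4096 / 38.1⌋ = ⌊7.39126 × 4096/38.1⌋
     = ⌊794.609⌋ = 794.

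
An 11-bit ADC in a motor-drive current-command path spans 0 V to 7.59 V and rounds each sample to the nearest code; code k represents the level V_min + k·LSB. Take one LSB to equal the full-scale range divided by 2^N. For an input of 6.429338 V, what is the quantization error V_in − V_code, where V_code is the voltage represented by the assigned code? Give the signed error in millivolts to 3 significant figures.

−0.667 mV

V_FS = 7.59 V. LSB = 7.59 V / 2^11 ≈ 3.706 mV.
Position in LSBs: (6.429338 − (0)) × 2048/7.59 = 1734.8201; rounding gives k = 1735.
V_code = V_min + k × range/2^11 = 0 + 1735 × 7.59/2048 = 6.430004883 V.
e = 6.429338 − (6.430004883) = −0.667 mV.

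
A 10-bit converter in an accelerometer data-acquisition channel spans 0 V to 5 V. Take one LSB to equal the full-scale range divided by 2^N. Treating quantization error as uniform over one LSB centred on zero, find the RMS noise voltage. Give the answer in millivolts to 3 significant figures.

1.41 mV

Span = 5 V.
LSB = 5 V ÷ 2^10 = 5/1024 V = 4.8828 mV.
RMS of a uniform error over width LSB is LSB/√12 = 1.41 mV.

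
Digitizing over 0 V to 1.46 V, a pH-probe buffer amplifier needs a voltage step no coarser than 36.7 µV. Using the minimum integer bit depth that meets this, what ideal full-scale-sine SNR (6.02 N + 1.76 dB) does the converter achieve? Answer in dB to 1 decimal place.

Span = 1.46 V.
1.46 V / 36.7 µV = 39780. Since 2^15 = 32768 and 2^16 = 65536, N = 16.
Ideal SNR at N = 16: 6.02·16 + 1.76 = 98.1 dB.

98.1 dB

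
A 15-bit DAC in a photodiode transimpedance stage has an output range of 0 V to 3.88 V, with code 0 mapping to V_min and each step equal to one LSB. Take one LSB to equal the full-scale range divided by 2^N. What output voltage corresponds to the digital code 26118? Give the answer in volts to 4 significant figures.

3.093 V

Range is 3.88 V. LSB = 3.88 V / 2^15.
Output = V_min + (26118/32768) × range = 0 + 0.797058 × 3.88 V
      = 0 V + 3.09259 V = 3.09259 V.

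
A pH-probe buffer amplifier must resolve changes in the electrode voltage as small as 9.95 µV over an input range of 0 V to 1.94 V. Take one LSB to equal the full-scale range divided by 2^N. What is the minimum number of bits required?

Full-scale range = 1.94 V.
Need 2^N ≥ 1.94 V / 9.95 µV = 195000 → N_min = 18.

18 bits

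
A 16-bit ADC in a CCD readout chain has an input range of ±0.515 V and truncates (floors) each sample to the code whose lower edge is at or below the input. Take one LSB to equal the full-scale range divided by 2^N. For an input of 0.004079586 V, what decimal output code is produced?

Range = 0.515 − (-0.515) = 1.03 V. LSB = 1.03 V / 2^16 ≈ 15.72 µV.
V_in − V_min = 0.004079586 − (-0.515) = 0.519079586 V.
Divide by LSB: 0.519079586 × 65536/1.03 = 33027.5726.
Truncating gives code 33027.

33027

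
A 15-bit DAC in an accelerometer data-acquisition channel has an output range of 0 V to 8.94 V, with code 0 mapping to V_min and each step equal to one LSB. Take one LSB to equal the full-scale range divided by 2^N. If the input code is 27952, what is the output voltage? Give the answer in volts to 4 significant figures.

Full-scale range = 8.94 V. LSB = 8.94 V / 2^15.
V_out = V_min + code × LSB = 0 V + 27952 × 8.94 V / 32768
      = 0 + 7.62606 = 7.62606 V.

7.626 V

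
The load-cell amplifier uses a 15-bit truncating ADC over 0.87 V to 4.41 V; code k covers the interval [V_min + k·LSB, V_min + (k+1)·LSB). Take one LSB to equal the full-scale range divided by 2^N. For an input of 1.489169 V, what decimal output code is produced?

5731

The full-scale span is 4.41 − (0.87) = 3.54 V. LSB = 3.54 V / 2^15 ≈ 108.0 µV.
V_in − V_min = 1.489169 − (0.87) = 0.619169 V.
Divide by LSB: 0.619169 × 32768/3.54 = 5731.3361.
Truncating gives code 5731.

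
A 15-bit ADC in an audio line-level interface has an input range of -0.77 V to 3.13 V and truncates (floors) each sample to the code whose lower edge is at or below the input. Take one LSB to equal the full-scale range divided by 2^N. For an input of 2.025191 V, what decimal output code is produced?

23485

The full-scale span is 3.13 − (-0.77) = 3.9 V. LSB = 3.9 V / 2^15 ≈ 119.0 µV.
(V_in − V_min) × 2^15/range = (2.025191 − (-0.77)) × 32768/3.9 = 23485.338.
Floor → code = 23485.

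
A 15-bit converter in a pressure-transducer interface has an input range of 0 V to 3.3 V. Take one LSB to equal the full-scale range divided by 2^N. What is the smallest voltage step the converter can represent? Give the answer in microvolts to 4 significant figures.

100.7 µV

Span = 3.3 V.
Number of codes = 2^15 = 32768.
One LSB is 3.3 V / 32768 = 100.7 µV.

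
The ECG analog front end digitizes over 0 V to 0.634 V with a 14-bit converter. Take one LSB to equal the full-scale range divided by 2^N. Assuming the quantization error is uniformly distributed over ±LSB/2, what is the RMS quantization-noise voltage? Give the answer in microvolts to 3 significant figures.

11.2 µV

Span = 0.634 V.
One LSB is 0.634 V / 16384 = 38.696 µV.
For a uniform distribution on [−LSB/2, +LSB/2], V_rms = LSB/√12 = 38.696 µV/3.4641 = 11.2 µV.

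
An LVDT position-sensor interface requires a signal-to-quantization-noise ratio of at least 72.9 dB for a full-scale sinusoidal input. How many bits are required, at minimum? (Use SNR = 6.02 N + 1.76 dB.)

12 bits

Solving 6.02 N ≥ 72.9 − 1.76: N ≥ 11.817. Round up → N = 12.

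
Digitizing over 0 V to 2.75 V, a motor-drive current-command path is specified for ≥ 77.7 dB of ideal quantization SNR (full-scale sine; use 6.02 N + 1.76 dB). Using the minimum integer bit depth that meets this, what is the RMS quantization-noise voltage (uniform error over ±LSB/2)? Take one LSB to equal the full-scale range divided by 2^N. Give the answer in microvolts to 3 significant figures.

96.9 µV

V_FS = 2.75 V.
6.02 N + 1.76 ≥ 77.7 gives N ≥ 12.615, so the minimum integer is 13.
Step size = 2.75/8192 V = 335.69 µV.
V_rms = LSB/√12 = 96.9 µV.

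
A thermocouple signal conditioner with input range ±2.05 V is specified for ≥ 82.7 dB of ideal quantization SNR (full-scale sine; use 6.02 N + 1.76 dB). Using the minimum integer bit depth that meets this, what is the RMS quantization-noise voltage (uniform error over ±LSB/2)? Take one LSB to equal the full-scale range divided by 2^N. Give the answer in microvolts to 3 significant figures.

Full-scale range = 2.05 V − (-2.05 V) = 4.1 V.
Solving 6.02 N ≥ 82.7 − 1.76: N ≥ 13.445. Round up → N = 14.
LSB = 4.1 V ÷ 2^14 = 4.1/16384 V = 250.24 µV.
V_rms = LSB/√12 = 72.2 µV.

72.2 µV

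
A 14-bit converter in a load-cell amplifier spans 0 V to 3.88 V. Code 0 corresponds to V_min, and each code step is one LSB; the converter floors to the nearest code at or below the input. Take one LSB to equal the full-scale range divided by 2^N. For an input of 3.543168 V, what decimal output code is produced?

14961

Range is 3.88 V. LSB = 3.88 V / 2^14 ≈ 236.8 µV.
code = ⌊(V_in − V_min)/LSB⌋ = ⌊(V_in − V_min) × 2^14 / range⌋
     = ⌊(3.543168 − (0)) × 16384 / 3.88⌋ = ⌊3.543168 × 16384/3.88⌋
     = ⌊14961.666⌋ = 14961.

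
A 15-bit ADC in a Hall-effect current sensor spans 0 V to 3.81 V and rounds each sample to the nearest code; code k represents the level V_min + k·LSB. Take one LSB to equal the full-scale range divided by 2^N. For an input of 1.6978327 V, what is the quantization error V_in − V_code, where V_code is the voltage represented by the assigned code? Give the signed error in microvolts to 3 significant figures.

+29.4 µV

Full-scale range = 3.81 V. LSB = 3.81 V / 2^15 ≈ 116.3 µV.
Position in LSBs: (1.6978327 − (0)) × 32768/3.81 = 14602.2525; rounding gives k = 14602.
V_code = 0 + (14602/32768) × 3.81 = 1.6978033447 V.
Error = V_in − V_code = 1.6978327 − (1.6978033447) = +29.4 µV.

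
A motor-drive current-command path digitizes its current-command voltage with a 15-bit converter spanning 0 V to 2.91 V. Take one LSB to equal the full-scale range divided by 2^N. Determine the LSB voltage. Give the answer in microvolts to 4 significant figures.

88.81 µV

V_FS = 2.91 V.
Number of codes = 2^15 = 32768.
LSB = 2.91 V ÷ 2^15 = 2.91/32768 V = 88.81 µV.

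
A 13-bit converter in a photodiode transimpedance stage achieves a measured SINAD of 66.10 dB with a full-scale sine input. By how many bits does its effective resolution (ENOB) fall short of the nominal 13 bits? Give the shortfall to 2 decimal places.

2.31 bits

Effective bits = (66.10 − 1.76)/6.02 = 10.6877.
Shortfall = 13 − 10.6877 = 2.3123 bits.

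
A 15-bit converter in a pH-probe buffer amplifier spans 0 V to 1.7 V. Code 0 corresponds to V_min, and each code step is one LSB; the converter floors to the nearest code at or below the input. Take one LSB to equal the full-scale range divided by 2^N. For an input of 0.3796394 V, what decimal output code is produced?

Range is 1.7 V. LSB = 1.7 V / 2^15 ≈ 51.88 µV.
V_in − V_min = 0.3796394 − (0) = 0.3796394 V.
Divide by LSB: 0.3796394 × 32768/1.7 = 7317.6611.
Truncating gives code 7317.

7317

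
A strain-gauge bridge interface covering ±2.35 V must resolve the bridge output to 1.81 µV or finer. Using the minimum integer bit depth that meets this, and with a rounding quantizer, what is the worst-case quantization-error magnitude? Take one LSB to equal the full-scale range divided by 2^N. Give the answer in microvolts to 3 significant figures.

0.560 µV

The full-scale span is 2.35 − (-2.35) = 4.7 V.
4.7 V / 1.81 µV = 2.597e6. Since 2^21 = 2097152 and 2^22 = 4194304, N = 22.
LSB = 4.7 V ÷ 2^22 = 4.7/4194304 V = 1.1206 µV.
|e|_max = LSB/2 = 0.560 µV.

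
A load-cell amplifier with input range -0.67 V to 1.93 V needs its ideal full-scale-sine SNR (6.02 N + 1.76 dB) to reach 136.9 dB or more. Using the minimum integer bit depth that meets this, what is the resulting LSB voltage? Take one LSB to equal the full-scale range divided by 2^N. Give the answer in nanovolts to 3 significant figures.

310 nV

Span: 1.93 V − (-0.67 V) = 2.6 V.
6.02 N + 1.76 ≥ 136.9 gives N ≥ 22.449, so the minimum integer is 23.
Step size = 2.6/8388608 V = 310 nV.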